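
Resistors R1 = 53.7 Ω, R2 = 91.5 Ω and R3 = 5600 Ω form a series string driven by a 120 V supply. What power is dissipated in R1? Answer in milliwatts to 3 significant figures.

In a series string the same current flows through every resistor — find that current, then P = I²R for the one we want.
R_total = 53.7 + 91.5 + 5600 = 5745 Ω
I = V / R_total = 120 / 5745 = 0.02089 A
P_R1 = I² × R1 = (0.02089)² × 53.7 = 0.02343 W

23.4 mW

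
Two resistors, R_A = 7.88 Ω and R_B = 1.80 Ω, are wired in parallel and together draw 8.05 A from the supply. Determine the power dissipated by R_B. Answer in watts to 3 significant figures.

77.3 W

We need the common branch voltage; get it from I_total × R_eq, then P = V²/R for the branch.
1/R_eq = 1/7.88 + 1/1.80 ⇒ R_eq = 1.465 Ω
V = I_total × R_eq = 8.050 × 1.465 = 11.80 V
P_R_B = V² / R_B = (11.80)² / 1.80 = 77.30 W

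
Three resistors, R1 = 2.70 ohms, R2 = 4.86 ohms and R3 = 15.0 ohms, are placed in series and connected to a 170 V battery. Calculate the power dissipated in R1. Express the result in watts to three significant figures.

Series elements share the same current, so find I first, then use P = I²R.
R_total = 2.70 + 4.86 + 15.0 = 22.56 Ω
I = V / R_total = 170 / 22.56 = 7.535 A
P_R1 = I² × R1 = (7.535)² × 2.70 = 153.3 W

153 W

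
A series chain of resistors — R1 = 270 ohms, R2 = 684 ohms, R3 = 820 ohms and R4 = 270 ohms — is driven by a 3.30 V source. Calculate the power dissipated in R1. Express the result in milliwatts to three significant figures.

0.704 mW

Since the resistors are in series they all carry the loop current I = V/R_total; the power in any one is I²R.
R_total = 270 + 684 + 820 + 270 = 2044 Ω
I = V / R_total = 3.30 / 2044 = 0.001614 A
P_R1 = I² × R1 = (0.001614)² × 270 = 0.0007038 W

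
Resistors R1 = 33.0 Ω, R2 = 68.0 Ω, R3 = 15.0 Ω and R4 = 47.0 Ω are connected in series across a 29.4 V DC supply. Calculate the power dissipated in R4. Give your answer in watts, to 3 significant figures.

Since the resistors are in series they all carry the loop current I = V/R_total; the power in any one is I²R.
R_total = 33.0 + 68.0 + 15.0 + 47.0 = 163.0 Ω
I = V / R_total = 29.4 / 163.0 = 0.1804 A
P_R4 = I² × R4 = (0.1804)² × 47.0 = 1.529 W

1.53 W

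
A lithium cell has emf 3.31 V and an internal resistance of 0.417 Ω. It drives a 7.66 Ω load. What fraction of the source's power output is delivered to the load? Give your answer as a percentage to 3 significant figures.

The source delivers εI, of which I²R reaches the load and I²r is lost; since I is common, η = R/(R+r).
η = R / (R + r) = 7.66 / (7.66 + 0.417) = 0.9484

94.8 %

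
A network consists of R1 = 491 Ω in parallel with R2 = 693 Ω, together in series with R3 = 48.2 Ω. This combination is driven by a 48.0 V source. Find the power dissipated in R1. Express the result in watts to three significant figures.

First find R_p for the parallel pair, then treat R_p + R3 as a series loop.
R_p = (491×693)/(491+693) = 287.4 Ω
R_total = R_p + 48.2 = 287.4 + 48.2 = 335.6 Ω
I = V / R_total = 48.0 / 335.6 = 0.1430 A
Voltage across the parallel pair: V_p = I × R_p = 0.1430 × 287.4 = 41.11 V
R1 sits across V_p; its power is V_p²/R.
P_R1 = (41.11)² / 491 = 3.441 W

3.44 W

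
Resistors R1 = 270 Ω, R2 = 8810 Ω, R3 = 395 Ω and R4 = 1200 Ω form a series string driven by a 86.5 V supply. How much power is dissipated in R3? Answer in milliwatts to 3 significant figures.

25.9 mW

The current is common to all series resistors; compute it, then apply P = I²R for the target.
R_total = 270 + 8810 + 395 + 1200 = 10680 Ω
I = V / R_total = 86.5 / 10680 = 0.008103 A
P_R3 = I² × R3 = (0.008103)² × 395 = 0.02594 W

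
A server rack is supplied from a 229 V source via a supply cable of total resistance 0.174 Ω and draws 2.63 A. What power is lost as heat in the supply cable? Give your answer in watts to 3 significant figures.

1.20 W

Line loss is just I²R for the cable — we know both I and R_line directly.
The supply cable carries the full 2.63 A.
P_line = I² R_line = (2.630)² × 0.174 = 1.204 W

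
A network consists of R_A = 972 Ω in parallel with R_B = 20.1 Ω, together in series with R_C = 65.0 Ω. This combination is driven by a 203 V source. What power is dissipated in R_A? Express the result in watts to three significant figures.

2.29 W

Combine R_A and R_B into their parallel equivalent first, reducing the network to two series resistors.
R_p = (972×20.1)/(972+20.1) = 19.69 Ω
R_total = R_p + 65.0 = 19.69 + 65.0 = 84.69 Ω
I = V / R_total = 203 / 84.69 = 2.397 A
Voltage across the parallel pair: V_p = I × R_p = 2.397 × 19.69 = 47.20 V
R_A has V_p across it, so P = V_p²/R_A.
P_R_A = (47.20)² / 972 = 2.292 W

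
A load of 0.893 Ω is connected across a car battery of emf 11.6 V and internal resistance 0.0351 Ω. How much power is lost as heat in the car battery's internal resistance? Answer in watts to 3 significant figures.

5.48 W

r is in series with the load, so it carries the full circuit current — the loss in it is I²r.
I = ε / (r + R) = 11.6 / (0.0351 + 0.893) = 12.50 A
P_int = I² r = (12.50)² × 0.0351 = 5.483 W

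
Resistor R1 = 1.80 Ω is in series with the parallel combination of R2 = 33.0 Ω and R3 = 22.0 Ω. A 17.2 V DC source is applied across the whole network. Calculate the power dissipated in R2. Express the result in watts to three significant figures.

First combine the parallel branches into one equivalent R_p, then R1 + R_p is a series pair.
R_p = (33.0×22.0)/(33.0+22.0) = 13.20 Ω
R_total = 1.80 + 13.20 = 15.00 Ω
I = V / R_total = 17.2 / 15.00 = 1.147 A
Voltage across the parallel pair: V_p = I × R_p = 1.147 × 13.20 = 15.14 V
With V_p across R2, its power is V_p²/R2.
P_R2 = (15.14)² / 33.0 = 6.942 W

6.94 W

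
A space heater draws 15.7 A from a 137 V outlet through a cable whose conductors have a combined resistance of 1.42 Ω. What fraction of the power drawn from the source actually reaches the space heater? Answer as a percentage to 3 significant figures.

83.7 %

The cable carries the full 15.7 A.
P_line = I² R_line = (15.70)² × 1.42 = 350.0 W
P_source = V I = 137 × 15.70 = 2151 W; P_load = 1801 W
η = P_load / P_source = 1801 / 2151 = 0.8373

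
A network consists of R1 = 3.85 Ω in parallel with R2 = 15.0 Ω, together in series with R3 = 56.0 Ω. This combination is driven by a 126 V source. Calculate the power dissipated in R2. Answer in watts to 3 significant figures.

Combine R1 and R2 into their parallel equivalent first, reducing the network to two series resistors.
R_p = (3.85×15.0)/(3.85+15.0) = 3.064 Ω
R_total = R_p + 56.0 = 3.064 + 56.0 = 59.06 Ω
I = V / R_total = 126 / 59.06 = 2.133 A
Voltage across the parallel pair: V_p = I × R_p = 2.133 × 3.064 = 6.536 V
Use P = V²/R for R2 with V = V_p.
P_R2 = (6.536)² / 15.0 = 2.848 W

2.85 W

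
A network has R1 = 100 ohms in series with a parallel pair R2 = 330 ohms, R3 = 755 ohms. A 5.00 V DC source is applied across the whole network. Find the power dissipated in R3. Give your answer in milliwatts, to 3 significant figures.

16.1 mW

First combine the parallel branches into one equivalent R_p, then R1 + R_p is a series pair.
R_p = (330×755)/(330+755) = 229.6 Ω
R_total = 100 + 229.6 = 329.6 Ω
I = V / R_total = 5.00 / 329.6 = 0.01517 A
Voltage across the parallel pair: V_p = I × R_p = 0.01517 × 229.6 = 3.483 V
R3 sees V_p directly, so P = V_p² / R3.
P_R3 = (3.483)² / 755 = 0.01607 W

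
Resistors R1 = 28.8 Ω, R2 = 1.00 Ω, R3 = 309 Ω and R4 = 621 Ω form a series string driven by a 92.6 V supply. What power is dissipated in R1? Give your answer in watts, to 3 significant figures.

0.268 W

Series elements share the same current, so find I first, then use P = I²R.
R_total = 28.8 + 1.00 + 309 + 621 = 959.8 Ω
I = V / R_total = 92.6 / 959.8 = 0.09648 A
P_R1 = I² × R1 = (0.09648)² × 28.8 = 0.2681 W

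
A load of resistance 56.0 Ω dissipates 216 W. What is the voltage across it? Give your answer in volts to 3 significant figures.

110 V

Rearranging the power relation for the two known quantities gives V = √(P R).
V = √(216 × 56.0) = 110.0 V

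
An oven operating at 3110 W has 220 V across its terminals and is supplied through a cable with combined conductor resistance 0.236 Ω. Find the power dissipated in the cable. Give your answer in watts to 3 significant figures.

47.2 W

The cable is a series resistance carrying the load current; its dissipation is I²R_line.
I = P / V = 3110 / 220 = 14.14 A through the cable.
P_line = I² R_line = (14.14)² × 0.236 = 47.16 W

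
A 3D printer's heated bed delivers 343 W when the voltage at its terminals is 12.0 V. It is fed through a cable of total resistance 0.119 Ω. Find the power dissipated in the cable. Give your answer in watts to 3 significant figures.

97.2 W

The cable and load are in series, so the same current flows in both; the loss is I²R_line.
I = P / V = 343 / 12.0 = 28.58 A through the cable.
P_line = I² R_line = (28.58)² × 0.119 = 97.22 W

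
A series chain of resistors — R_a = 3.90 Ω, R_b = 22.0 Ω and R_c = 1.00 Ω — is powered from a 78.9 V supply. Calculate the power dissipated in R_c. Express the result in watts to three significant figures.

8.60 W

Series elements share the same current, so find I first, then use P = I²R.
R_total = 3.90 + 22.0 + 1.00 = 26.90 Ω
I = V / R_total = 78.9 / 26.90 = 2.933 A
P_R_c = I² × R_c = (2.933)² × 1.00 = 8.603 W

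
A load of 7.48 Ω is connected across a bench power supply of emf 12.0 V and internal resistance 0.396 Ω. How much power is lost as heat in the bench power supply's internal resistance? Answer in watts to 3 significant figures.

0.919 W

The internal resistance carries the same current as the load; P_int = I²r.
I = ε / (r + R) = 12.0 / (0.396 + 7.48) = 1.524 A
P_int = I² r = (1.524)² × 0.396 = 0.9193 W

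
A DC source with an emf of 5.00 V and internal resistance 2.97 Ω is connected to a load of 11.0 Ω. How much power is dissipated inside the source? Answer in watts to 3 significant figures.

0.380 W

r is in series with the load, so it carries the full circuit current — the loss in it is I²r.
I = ε / (r + R) = 5.00 / (2.97 + 11.0) = 0.3579 A
P_int = I² r = (0.3579)² × 2.97 = 0.3805 W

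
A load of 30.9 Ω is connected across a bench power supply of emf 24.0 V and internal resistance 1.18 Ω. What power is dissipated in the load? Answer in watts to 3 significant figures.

Load and internal resistance form a series loop — compute the loop current, then the load power via I²R.
I = ε / (r + R) = 24.0 / (1.18 + 30.9) = 0.7481 A
P_load = I² R = (0.7481)² × 30.9 = 17.29 W

17.3 W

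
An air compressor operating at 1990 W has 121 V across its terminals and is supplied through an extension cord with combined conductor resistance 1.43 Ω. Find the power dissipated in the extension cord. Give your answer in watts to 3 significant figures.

The extension cord and load are in series, so the same current flows in both; the loss is I²R_line.
I = P / V = 1990 / 121 = 16.45 A through the extension cord.
P_line = I² R_line = (16.45)² × 1.43 = 386.8 W

387 W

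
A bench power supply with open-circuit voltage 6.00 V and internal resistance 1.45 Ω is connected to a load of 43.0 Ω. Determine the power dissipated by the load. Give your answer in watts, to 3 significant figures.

0.783 W

With r and R in series, I = ε/(r+R); the load dissipates I²R.
I = ε / (r + R) = 6.00 / (1.45 + 43.0) = 0.1350 A
P_load = I² R = (0.1350)² × 43.0 = 0.7835 W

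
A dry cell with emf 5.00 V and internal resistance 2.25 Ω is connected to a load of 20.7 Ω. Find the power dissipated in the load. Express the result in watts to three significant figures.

0.983 W

Find the circuit current first, then P = I²R for the load (series elements share I).
I = ε / (r + R) = 5.00 / (2.25 + 20.7) = 0.2179 A
P_load = I² R = (0.2179)² × 20.7 = 0.9825 W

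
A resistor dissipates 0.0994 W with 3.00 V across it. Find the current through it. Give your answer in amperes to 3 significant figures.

0.0331 A

From P = V I = I²R = V²/R, with the two given quantities we get I = P / V.
I = 0.0994 / 3.00 = 0.03313 A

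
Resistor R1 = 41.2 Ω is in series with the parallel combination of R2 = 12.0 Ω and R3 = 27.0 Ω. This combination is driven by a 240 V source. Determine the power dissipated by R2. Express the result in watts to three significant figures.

First combine the parallel branches into one equivalent R_p, then R1 + R_p is a series pair.
R_p = (12.0×27.0)/(12.0+27.0) = 8.308 Ω
R_total = 41.2 + 8.308 = 49.51 Ω
I = V / R_total = 240 / 49.51 = 4.848 A
Voltage across the parallel pair: V_p = I × R_p = 4.848 × 8.308 = 40.27 V
R2 sees V_p directly, so P = V_p² / R2.
P_R2 = (40.27)² / 12.0 = 135.2 W

135 W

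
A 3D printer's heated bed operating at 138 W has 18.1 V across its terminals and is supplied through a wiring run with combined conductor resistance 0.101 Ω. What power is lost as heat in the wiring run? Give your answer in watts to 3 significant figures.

Only the current and the line resistance are needed for the I²R loss.
I = P / V = 138 / 18.1 = 7.624 A through the wiring run.
P_line = I² R_line = (7.624)² × 0.101 = 5.871 W

5.87 W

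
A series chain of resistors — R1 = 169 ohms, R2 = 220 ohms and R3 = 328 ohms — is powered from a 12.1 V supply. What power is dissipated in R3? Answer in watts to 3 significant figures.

In a series string the same current flows through every resistor — find that current, then P = I²R for the one we want.
R_total = 169 + 220 + 328 = 717.0 Ω
I = V / R_total = 12.1 / 717.0 = 0.01688 A
P_R3 = I² × R3 = (0.01688)² × 328 = 0.09341 W

0.0934 W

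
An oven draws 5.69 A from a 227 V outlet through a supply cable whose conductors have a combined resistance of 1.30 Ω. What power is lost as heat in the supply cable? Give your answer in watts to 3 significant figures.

Only the current and the line resistance are needed for the I²R loss.
The supply cable carries the full 5.69 A.
P_line = I² R_line = (5.690)² × 1.30 = 42.09 W

42.1 W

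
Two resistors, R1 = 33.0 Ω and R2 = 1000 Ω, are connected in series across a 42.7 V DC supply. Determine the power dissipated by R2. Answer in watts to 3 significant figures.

Every series element carries the same I. Get I from the total resistance, then P = I² × R2.
R_total = 33.0 + 1000 = 1033 Ω
I = V / R_total = 42.7 / 1033 = 0.04134 A
P_R2 = I² × R2 = (0.04134)² × 1000 = 1.709 W

1.71 W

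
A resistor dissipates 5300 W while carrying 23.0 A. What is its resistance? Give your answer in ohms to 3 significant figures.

Rearranging the power relation for the two known quantities gives R = P / I².
R = 5300 / (23.00)² = 10.02 Ω

10.0 Ω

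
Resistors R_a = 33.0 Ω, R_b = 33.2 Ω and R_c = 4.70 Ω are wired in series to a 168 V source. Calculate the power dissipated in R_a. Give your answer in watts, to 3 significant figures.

Every series element carries the same I. Get I from the total resistance, then P = I² × R_a.
R_total = 33.0 + 33.2 + 4.70 = 70.90 Ω
I = V / R_total = 168 / 70.90 = 2.370 A
P_R_a = I² × R_a = (2.370)² × 33.0 = 185.3 W

185 W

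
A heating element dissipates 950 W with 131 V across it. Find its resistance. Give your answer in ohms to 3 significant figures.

18.1 Ω

The two known quantities fix the third via R = V² / P.
R = (131)² / 950 = 18.06 Ω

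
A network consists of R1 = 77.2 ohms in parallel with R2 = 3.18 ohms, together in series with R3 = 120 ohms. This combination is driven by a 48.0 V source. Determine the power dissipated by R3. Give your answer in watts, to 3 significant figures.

Reduce the parallel combination to a single R_p; the circuit then becomes R_p in series with the remaining resistor.
R_p = (77.2×3.18)/(77.2+3.18) = 3.054 Ω
R_total = R_p + 120 = 3.054 + 120 = 123.1 Ω
I = V / R_total = 48.0 / 123.1 = 0.3901 A
R3 carries the full series current, so P = I²R.
P_R3 = (0.3901)² × 120 = 18.26 W

18.3 W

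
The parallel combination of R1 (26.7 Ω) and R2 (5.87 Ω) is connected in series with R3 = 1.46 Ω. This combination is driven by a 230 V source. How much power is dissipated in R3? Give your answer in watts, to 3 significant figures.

First find R_p for the parallel pair, then treat R_p + R3 as a series loop.
R_p = (26.7×5.87)/(26.7+5.87) = 4.812 Ω
R_total = R_p + 1.46 = 4.812 + 1.46 = 6.272 Ω
I = V / R_total = 230 / 6.272 = 36.67 A
R3 is the series element, so its power is I²R.
P_R3 = (36.67)² × 1.46 = 1963 W

1960 W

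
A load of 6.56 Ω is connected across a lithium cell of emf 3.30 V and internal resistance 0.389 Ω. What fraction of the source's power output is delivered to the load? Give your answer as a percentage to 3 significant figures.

94.4 %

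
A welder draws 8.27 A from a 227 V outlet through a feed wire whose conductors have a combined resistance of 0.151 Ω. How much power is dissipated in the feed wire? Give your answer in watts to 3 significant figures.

Only the current and the line resistance are needed for the I²R loss.
The feed wire carries the full 8.27 A.
P_line = I² R_line = (8.270)² × 0.151 = 10.33 W

10.3 W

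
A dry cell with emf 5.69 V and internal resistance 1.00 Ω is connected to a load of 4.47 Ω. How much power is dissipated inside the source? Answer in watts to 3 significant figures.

The source's internal resistance is just another series element carrying I; its dissipation is I²r.
I = ε / (r + R) = 5.69 / (1.00 + 4.47) = 1.040 A
P_int = I² r = (1.040)² × 1.00 = 1.082 W

1.08 W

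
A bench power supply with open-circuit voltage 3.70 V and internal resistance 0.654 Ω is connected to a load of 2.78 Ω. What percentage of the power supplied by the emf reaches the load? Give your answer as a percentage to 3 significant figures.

81.0 %

Efficiency is P_load / P_total. With a series r and R sharing the same I, P = I²R for each, so η = R/(R+r).
η = R / (R + r) = 2.78 / (2.78 + 0.654) = 0.8096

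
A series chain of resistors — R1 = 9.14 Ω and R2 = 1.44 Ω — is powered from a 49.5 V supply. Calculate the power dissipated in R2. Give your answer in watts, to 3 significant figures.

Since the resistors are in series they all carry the loop current I = V/R_total; the power in any one is I²R.
R_total = 9.14 + 1.44 = 10.58 Ω
I = V / R_total = 49.5 / 10.58 = 4.679 A
P_R2 = I² × R2 = (4.679)² × 1.44 = 31.52 W

31.5 W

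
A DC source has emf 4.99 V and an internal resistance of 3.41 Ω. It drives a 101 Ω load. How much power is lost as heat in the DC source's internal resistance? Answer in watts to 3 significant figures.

0.00779 W

Internal loss is I²r, with I set by the total series resistance r+R.
I = ε / (r + R) = 4.99 / (3.41 + 101) = 0.04779 A
P_int = I² r = (0.04779)² × 3.41 = 0.007789 W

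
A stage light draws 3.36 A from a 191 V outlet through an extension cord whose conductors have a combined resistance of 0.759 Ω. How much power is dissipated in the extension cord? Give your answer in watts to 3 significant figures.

8.57 W

Line loss is just I²R for the cable — we know both I and R_line directly.
The extension cord carries the full 3.36 A.
P_line = I² R_line = (3.360)² × 0.759 = 8.569 W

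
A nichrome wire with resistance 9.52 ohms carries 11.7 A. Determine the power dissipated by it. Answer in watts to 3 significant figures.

1300 W

The current through and the resistance of the element are both given; use P = I²R.
P = (11.70 A)² × 9.52 Ω = 1303 W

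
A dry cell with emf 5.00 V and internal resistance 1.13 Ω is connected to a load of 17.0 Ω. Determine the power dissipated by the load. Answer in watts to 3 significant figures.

1.29 W

Find the circuit current first, then P = I²R for the load (series elements share I).
I = ε / (r + R) = 5.00 / (1.13 + 17.0) = 0.2758 A
P_load = I² R = (0.2758)² × 17.0 = 1.293 W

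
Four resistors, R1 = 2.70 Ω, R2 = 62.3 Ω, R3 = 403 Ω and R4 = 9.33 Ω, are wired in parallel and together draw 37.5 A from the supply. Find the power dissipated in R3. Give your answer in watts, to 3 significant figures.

Parallel branches share V, not I — compute V via R_eq, then use V²/R for the target branch.
1/R_eq = 1/2.70 + 1/62.3 + 1/403 + 1/9.33 ⇒ R_eq = 2.016 Ω
V = I_total × R_eq = 37.50 × 2.016 = 75.59 V
P_R3 = V² / R3 = (75.59)² / 403 = 14.18 W

14.2 W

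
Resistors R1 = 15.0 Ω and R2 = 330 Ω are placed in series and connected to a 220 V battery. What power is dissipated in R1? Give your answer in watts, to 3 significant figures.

In a series string the same current flows through every resistor — find that current, then P = I²R for the one we want.
R_total = 15.0 + 330 = 345.0 Ω
I = V / R_total = 220 / 345.0 = 0.6377 A
P_R1 = I² × R1 = (0.6377)² × 15.0 = 6.100 W

6.10 W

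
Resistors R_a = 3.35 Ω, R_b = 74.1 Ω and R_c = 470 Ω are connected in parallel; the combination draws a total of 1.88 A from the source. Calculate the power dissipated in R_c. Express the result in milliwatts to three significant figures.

76.2 mW

The branches share the same voltage, but only the total current is given — find V from the equivalent resistance first.
1/R_eq = 1/3.35 + 1/74.1 + 1/470 ⇒ R_eq = 3.183 Ω
V = I_total × R_eq = 1.880 × 3.183 = 5.985 V
P_R_c = V² / R_c = (5.985)² / 470 = 0.07621 W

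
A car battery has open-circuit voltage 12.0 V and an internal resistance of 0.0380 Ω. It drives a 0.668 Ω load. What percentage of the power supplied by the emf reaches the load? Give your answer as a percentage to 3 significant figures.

Efficiency is P_load / P_total. With a series r and R sharing the same I, P = I²R for each, so η = R/(R+r).
η = R / (R + r) = 0.668 / (0.668 + 0.0380) = 0.9462

94.6 %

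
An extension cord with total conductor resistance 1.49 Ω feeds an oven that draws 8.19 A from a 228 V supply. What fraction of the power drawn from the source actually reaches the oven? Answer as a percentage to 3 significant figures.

The extension cord carries the full 8.19 A.
P_line = I² R_line = (8.190)² × 1.49 = 99.94 W
P_source = V I = 228 × 8.190 = 1867 W; P_load = 1767 W
η = P_load / P_source = 1767 / 1867 = 0.9465

94.6 %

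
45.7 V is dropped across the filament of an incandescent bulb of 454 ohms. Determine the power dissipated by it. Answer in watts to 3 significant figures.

We know the drop across the element and its resistance — P = V²/R, one step.
P = (45.7 V)² / 454 Ω = 4.600 W

4.60 W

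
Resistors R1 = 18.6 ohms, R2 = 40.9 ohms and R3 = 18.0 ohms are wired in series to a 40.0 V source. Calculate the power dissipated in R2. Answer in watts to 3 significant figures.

Every series element carries the same I. Get I from the total resistance, then P = I² × R2.
R_total = 18.6 + 40.9 + 18.0 = 77.50 Ω
I = V / R_total = 40.0 / 77.50 = 0.5161 A
P_R2 = I² × R2 = (0.5161)² × 40.9 = 10.90 W

10.9 W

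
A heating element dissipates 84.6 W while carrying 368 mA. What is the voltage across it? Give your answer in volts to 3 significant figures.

Rearranging the power relation for the two known quantities gives V = P / I.
V = 84.6 / 0.3680 = 229.9 V

230 V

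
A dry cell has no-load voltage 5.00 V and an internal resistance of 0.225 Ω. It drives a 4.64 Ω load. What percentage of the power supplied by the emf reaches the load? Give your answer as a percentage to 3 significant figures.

η = P_load/(P_load+P_int) = I²R/(I²R+I²r) = R/(R+r) — the I² cancels for series elements.
η = R / (R + r) = 4.64 / (4.64 + 0.225) = 0.9538

95.4 %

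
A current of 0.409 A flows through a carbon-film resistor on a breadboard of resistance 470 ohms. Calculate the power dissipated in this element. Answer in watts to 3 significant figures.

78.6 W

The current through and the resistance of the element are both given; use P = I²R.
P = (0.4090 A)² × 470 Ω = 78.62 W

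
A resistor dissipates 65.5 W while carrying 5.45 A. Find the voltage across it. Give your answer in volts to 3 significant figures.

Rearranging the power relation for the two known quantities gives V = P / I.
V = 65.5 / 5.450 = 12.02 V

12.0 V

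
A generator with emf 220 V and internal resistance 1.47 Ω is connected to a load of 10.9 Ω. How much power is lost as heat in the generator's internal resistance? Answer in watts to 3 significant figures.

r is in series with the load, so it carries the full circuit current — the loss in it is I²r.
I = ε / (r + R) = 220 / (1.47 + 10.9) = 17.78 A
P_int = I² r = (17.78)² × 1.47 = 465.0 W

465 W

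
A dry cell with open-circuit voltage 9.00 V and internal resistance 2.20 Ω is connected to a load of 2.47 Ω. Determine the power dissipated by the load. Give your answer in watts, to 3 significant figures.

Find the circuit current first, then P = I²R for the load (series elements share I).
I = ε / (r + R) = 9.00 / (2.20 + 2.47) = 1.927 A
P_load = I² R = (1.927)² × 2.47 = 9.174 W

9.17 W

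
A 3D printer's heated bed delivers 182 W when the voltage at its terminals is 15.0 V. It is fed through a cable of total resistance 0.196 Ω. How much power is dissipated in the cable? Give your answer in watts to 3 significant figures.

28.9 W

Line loss is just I²R for the cable — we know both I and R_line directly.
I = P / V = 182 / 15.0 = 12.13 A through the cable.
P_line = I² R_line = (12.13)² × 0.196 = 28.85 W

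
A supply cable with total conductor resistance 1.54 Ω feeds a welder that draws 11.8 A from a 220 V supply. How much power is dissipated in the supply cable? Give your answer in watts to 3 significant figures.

214 W

Line loss is just I²R for the cable — we know both I and R_line directly.
The supply cable carries the full 11.8 A.
P_line = I² R_line = (11.80)² × 1.54 = 214.4 W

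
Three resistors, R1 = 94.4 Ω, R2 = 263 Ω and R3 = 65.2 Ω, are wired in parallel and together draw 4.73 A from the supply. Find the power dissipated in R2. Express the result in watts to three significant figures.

Only the total current is stated, so first find the parallel equivalent to get the voltage across the combination.
1/R_eq = 1/94.4 + 1/263 + 1/65.2 ⇒ R_eq = 33.63 Ω
V = I_total × R_eq = 4.730 × 33.63 = 159.1 V
P_R2 = V² / R2 = (159.1)² / 263 = 96.23 W

96.2 W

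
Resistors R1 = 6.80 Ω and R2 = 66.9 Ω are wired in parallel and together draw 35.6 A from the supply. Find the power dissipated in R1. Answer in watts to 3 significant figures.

7100 W

Only the total current is stated, so first find the parallel equivalent to get the voltage across the combination.
1/R_eq = 1/6.80 + 1/66.9 ⇒ R_eq = 6.173 Ω
V = I_total × R_eq = 35.60 × 6.173 = 219.7 V
P_R1 = V² / R1 = (219.7)² / 6.80 = 7101 W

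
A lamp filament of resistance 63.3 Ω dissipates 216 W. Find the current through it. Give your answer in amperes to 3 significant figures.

1.85 A

The two known quantities fix the third via I = √(P / R).
I = √(216 / 63.3) = 1.847 A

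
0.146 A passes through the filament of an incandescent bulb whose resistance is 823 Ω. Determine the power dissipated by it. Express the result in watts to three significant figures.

17.5 W

Current and resistance are given, so P = I²R is the direct form.
P = (0.1460 A)² × 823 Ω = 17.54 W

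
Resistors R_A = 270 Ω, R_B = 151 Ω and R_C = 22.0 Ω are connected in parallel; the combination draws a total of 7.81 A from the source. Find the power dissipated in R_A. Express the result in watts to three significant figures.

72.6 W

The branches share the same voltage, but only the total current is given — find V from the equivalent resistance first.
1/R_eq = 1/270 + 1/151 + 1/22.0 ⇒ R_eq = 17.93 Ω
V = I_total × R_eq = 7.810 × 17.93 = 140.0 V
P_R_A = V² / R_A = (140.0)² / 270 = 72.61 W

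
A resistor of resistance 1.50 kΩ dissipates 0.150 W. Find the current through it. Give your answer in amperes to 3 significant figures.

0.0100 A

Inverting the appropriate power form: I = √(P / R).
I = √(0.150 / 1500) = 0.01000 A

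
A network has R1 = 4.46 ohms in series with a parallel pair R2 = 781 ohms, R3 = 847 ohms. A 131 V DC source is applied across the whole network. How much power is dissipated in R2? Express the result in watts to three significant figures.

21.5 W

Replace R2 and R3 with their parallel equivalent so the circuit becomes R1 in series with R_p.
R_p = (781×847)/(781+847) = 406.3 Ω
R_total = 4.46 + 406.3 = 410.8 Ω
I = V / R_total = 131 / 410.8 = 0.3189 A
Voltage across the parallel pair: V_p = I × R_p = 0.3189 × 406.3 = 129.6 V
R2 is across V_p, so use P = V²/R for that branch.
P_R2 = (129.6)² / 781 = 21.50 W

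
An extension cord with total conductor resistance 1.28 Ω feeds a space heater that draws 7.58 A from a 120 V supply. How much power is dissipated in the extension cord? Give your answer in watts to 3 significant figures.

Line loss is just I²R for the cable — we know both I and R_line directly.
The extension cord carries the full 7.58 A.
P_line = I² R_line = (7.580)² × 1.28 = 73.54 W

73.5 W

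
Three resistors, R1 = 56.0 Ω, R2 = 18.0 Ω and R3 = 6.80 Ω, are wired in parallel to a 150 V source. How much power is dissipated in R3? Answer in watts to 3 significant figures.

Each parallel branch sees the full supply voltage, so P = V²/R applies directly to the target branch.
P_R3 = V² / R3 = (150)² / 6.80 Ω = 3309 W

3310 W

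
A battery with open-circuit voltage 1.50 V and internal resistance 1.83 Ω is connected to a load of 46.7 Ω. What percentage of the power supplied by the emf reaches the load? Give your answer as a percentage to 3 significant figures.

96.2 %

Both r and R carry the same current, so the power split is just the resistance split: η = R/(R+r).
η = R / (R + r) = 46.7 / (46.7 + 1.83) = 0.9623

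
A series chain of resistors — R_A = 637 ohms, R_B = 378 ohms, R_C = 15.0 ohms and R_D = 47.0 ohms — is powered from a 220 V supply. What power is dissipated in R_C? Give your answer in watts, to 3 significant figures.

0.626 W

Since the resistors are in series they all carry the loop current I = V/R_total; the power in any one is I²R.
R_total = 637 + 378 + 15.0 + 47.0 = 1077 Ω
I = V / R_total = 220 / 1077 = 0.2043 A
P_R_C = I² × R_C = (0.2043)² × 15.0 = 0.6259 W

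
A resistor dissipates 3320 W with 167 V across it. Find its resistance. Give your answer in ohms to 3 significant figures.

8.40 Ω

Rearranging the power relation for the two known quantities gives R = V² / P.
R = (167)² / 3320 = 8.400 Ω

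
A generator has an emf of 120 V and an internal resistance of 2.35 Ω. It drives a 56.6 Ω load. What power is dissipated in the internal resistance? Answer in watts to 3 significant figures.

Internal loss is I²r, with I set by the total series resistance r+R.
I = ε / (r + R) = 120 / (2.35 + 56.6) = 2.036 A
P_int = I² r = (2.036)² × 2.35 = 9.738 W

9.74 W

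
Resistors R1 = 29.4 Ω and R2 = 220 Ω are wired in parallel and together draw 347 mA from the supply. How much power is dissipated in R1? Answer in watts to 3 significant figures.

We need the common branch voltage; get it from I_total × R_eq, then P = V²/R for the branch.
1/R_eq = 1/29.4 + 1/220 ⇒ R_eq = 25.93 Ω
V = I_total × R_eq = 0.3470 × 25.93 = 8.999 V
P_R1 = V² / R1 = (8.999)² / 29.4 = 2.755 W

2.75 W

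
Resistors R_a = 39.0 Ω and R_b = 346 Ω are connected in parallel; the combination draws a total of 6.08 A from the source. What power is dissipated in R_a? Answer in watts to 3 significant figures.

We need the common branch voltage; get it from I_total × R_eq, then P = V²/R for the branch.
1/R_eq = 1/39.0 + 1/346 ⇒ R_eq = 35.05 Ω
V = I_total × R_eq = 6.080 × 35.05 = 213.1 V
P_R_a = V² / R_a = (213.1)² / 39.0 = 1164 W

1160 W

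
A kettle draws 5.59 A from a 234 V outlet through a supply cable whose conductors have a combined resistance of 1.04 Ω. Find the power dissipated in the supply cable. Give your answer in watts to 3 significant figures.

32.5 W

Line loss is just I²R for the cable — we know both I and R_line directly.
The supply cable carries the full 5.59 A.
P_line = I² R_line = (5.590)² × 1.04 = 32.50 W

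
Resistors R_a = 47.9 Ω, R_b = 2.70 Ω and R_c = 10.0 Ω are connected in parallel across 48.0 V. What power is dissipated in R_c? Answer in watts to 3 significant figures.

230 W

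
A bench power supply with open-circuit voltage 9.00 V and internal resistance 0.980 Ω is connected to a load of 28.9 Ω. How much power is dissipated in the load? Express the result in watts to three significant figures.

2.62 W

The internal resistance and the load are in series, so the same I flows through both; get I from ε/(r+R), then I²R for the load.
I = ε / (r + R) = 9.00 / (0.980 + 28.9) = 0.3012 A
P_load = I² R = (0.3012)² × 28.9 = 2.622 W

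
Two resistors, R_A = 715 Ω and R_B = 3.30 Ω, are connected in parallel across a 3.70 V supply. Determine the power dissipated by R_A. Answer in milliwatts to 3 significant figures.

19.1 mW

The supply voltage appears across each parallel branch — just use P = V²/R_A.
P_R_A = V² / R_A = (3.70)² / 715 Ω = 0.01915 W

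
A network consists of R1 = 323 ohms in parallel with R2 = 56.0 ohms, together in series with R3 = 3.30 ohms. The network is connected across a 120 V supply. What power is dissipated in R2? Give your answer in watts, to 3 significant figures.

Collapse the R1‖R2 pair into one equivalent R_p; then R_p and R3 form a series string.
R_p = (323×56.0)/(323+56.0) = 47.73 Ω
R_total = R_p + 3.30 = 47.73 + 3.30 = 51.03 Ω
I = V / R_total = 120 / 51.03 = 2.352 A
Voltage across the parallel pair: V_p = I × R_p = 2.352 × 47.73 = 112.2 V
R2 has V_p across it, so P = V_p²/R2.
P_R2 = (112.2)² / 56.0 = 225.0 W

225 W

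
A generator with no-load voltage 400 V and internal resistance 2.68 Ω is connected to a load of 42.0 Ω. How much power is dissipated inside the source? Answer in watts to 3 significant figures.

The source's internal resistance is just another series element carrying I; its dissipation is I²r.
I = ε / (r + R) = 400 / (2.68 + 42.0) = 8.953 A
P_int = I² r = (8.953)² × 2.68 = 214.8 W

215 W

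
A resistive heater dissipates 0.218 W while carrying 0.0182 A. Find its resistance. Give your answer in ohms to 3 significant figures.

From P = V I = I²R = V²/R, with the two given quantities we get R = P / I².
R = 0.218 / (0.01820)² = 658.1 Ω

658 Ω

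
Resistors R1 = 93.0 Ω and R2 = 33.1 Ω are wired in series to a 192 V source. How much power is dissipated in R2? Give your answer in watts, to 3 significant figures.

In a series string the same current flows through every resistor — find that current, then P = I²R for the one we want.
R_total = 93.0 + 33.1 = 126.1 Ω
I = V / R_total = 192 / 126.1 = 1.523 A
P_R2 = I² × R2 = (1.523)² × 33.1 = 76.74 W

76.7 W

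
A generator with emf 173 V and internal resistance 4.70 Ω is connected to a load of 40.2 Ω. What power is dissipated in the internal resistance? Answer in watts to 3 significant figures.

69.8 W

r is in series with the load, so it carries the full circuit current — the loss in it is I²r.
I = ε / (r + R) = 173 / (4.70 + 40.2) = 3.853 A
P_int = I² r = (3.853)² × 4.70 = 69.77 W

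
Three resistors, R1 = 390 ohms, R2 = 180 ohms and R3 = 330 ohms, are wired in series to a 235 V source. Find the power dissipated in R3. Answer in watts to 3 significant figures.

22.5 W

In a series string the same current flows through every resistor — find that current, then P = I²R for the one we want.
R_total = 390 + 180 + 330 = 900.0 Ω
I = V / R_total = 235 / 900.0 = 0.2611 A
P_R3 = I² × R3 = (0.2611)² × 330 = 22.50 W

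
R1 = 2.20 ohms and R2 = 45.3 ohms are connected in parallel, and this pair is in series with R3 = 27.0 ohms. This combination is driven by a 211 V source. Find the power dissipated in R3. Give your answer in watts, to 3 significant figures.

1420 W

Combine R1 and R2 into their parallel equivalent first, reducing the network to two series resistors.
R_p = (2.20×45.3)/(2.20+45.3) = 2.098 Ω
R_total = R_p + 27.0 = 2.098 + 27.0 = 29.10 Ω
I = V / R_total = 211 / 29.10 = 7.251 A
R3 carries the full series current, so P = I²R.
P_R3 = (7.251)² × 27.0 = 1420 W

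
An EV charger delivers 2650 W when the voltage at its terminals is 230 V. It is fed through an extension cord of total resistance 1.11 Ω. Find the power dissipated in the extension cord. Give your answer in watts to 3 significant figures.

Only the current and the line resistance are needed for the I²R loss.
I = P / V = 2650 / 230 = 11.52 A through the extension cord.
P_line = I² R_line = (11.52)² × 1.11 = 147.4 W

147 W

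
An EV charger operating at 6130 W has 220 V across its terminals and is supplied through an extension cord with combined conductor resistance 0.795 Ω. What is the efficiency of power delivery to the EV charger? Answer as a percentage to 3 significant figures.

90.9 %

I = P / V = 6130 / 220 = 27.86 A through the extension cord.
P_line = I² R_line = (27.86)² × 0.795 = 617.2 W
P_source = P_load + P_line = 6130 + 617.2 = 6747 W
η = P_load / P_source = 6130 / 6747 = 0.9085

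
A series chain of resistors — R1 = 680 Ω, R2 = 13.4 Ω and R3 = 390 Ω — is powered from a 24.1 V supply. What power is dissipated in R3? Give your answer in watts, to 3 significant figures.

0.193 W

Since the resistors are in series they all carry the loop current I = V/R_total; the power in any one is I²R.
R_total = 680 + 13.4 + 390 = 1083 Ω
I = V / R_total = 24.1 / 1083 = 0.02224 A
P_R3 = I² × R3 = (0.02224)² × 390 = 0.1930 W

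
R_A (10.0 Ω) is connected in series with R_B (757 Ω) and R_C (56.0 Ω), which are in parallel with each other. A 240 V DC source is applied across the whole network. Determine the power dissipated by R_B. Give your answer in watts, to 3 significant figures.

Collapse R_B‖R_C to a single equivalent, reducing the network to two series elements.
R_p = (757×56.0)/(757+56.0) = 52.14 Ω
R_total = 10.0 + 52.14 = 62.14 Ω
I = V / R_total = 240 / 62.14 = 3.862 A
Voltage across the parallel pair: V_p = I × R_p = 3.862 × 52.14 = 201.4 V
R_B sees V_p directly, so P = V_p² / R_B.
P_R_B = (201.4)² / 757 = 53.57 W

53.6 W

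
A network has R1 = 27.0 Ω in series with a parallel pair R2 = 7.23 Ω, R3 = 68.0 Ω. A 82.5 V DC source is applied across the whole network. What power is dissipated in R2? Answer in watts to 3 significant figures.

Replace R2 and R3 with their parallel equivalent so the circuit becomes R1 in series with R_p.
R_p = (7.23×68.0)/(7.23+68.0) = 6.535 Ω
R_total = 27.0 + 6.535 = 33.54 Ω
I = V / R_total = 82.5 / 33.54 = 2.460 A
Voltage across the parallel pair: V_p = I × R_p = 2.460 × 6.535 = 16.08 V
R2 is across V_p, so use P = V²/R for that branch.
P_R2 = (16.08)² / 7.23 = 35.75 W

35.8 W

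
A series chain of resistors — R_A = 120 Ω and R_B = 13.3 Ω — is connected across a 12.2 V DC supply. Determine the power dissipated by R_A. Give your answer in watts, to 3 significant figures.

The current is common to all series resistors; compute it, then apply P = I²R for the target.
R_total = 120 + 13.3 = 133.3 Ω
I = V / R_total = 12.2 / 133.3 = 0.09152 A
P_R_A = I² × R_A = (0.09152)² × 120 = 1.005 W

1.01 W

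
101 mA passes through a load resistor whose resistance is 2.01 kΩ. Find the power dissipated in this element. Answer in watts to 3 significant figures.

20.5 W

Knowing I and R, the power is just I²R — no need to find V first.
P = (0.1010 A)² × 2010 Ω = 20.50 W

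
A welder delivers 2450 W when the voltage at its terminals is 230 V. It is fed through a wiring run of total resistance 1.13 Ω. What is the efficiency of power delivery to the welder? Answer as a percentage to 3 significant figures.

95.0 %

I = P / V = 2450 / 230 = 10.65 A through the wiring run.
P_line = I² R_line = (10.65)² × 1.13 = 128.2 W
P_source = P_load + P_line = 2450 + 128.2 = 2578 W
η = P_load / P_source = 2450 / 2578 = 0.9503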